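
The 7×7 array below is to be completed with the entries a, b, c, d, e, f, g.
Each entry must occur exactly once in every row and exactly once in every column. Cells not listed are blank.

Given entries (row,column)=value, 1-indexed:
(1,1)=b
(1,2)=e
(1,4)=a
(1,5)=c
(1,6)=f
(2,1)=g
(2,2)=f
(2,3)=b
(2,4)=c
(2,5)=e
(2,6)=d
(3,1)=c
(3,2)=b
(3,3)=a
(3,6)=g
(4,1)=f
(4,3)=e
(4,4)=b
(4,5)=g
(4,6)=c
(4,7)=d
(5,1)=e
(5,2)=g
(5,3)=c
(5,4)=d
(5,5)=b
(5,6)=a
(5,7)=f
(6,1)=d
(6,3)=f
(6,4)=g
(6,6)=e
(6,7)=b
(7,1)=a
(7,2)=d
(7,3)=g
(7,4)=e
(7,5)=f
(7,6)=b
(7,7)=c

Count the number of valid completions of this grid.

1

Row 1, column 3: eliminating its row and column leaves {d}.
Row 1, column 7: eliminating its row and column leaves {g}.
Row 2, column 7: eliminating its row and column leaves {a}.
Row 3, column 4: eliminating its row and column leaves {f}.
Row 3, column 5: eliminating its row and column leaves {d}.
Row 3, column 7: eliminating its row and column leaves {e}.
Row 4, column 2: eliminating its row and column leaves {a}.
Row 6, column 2: eliminating its row and column leaves {a, c}.
Row 6, column 5: eliminating its row and column leaves {a}.
Only one assignment across all blanks avoids any row or column repeat, giving 1 completion.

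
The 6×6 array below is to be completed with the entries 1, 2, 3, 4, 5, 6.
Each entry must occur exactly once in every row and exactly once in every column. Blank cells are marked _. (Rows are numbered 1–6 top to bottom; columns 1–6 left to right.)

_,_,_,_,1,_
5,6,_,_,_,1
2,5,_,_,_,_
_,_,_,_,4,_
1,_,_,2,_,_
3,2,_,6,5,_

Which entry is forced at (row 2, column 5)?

2

Row 4, column 1: row 4 has {4} and column 1 has {1, 2, 3, 5}, leaving only 6.
Row 1, column 1: row 1 has {1} and column 1 has {1, 2, 3, 5, 6}, leaving only 4.
Row 1, column 2: row 1 has {1, 4} and column 2 has {2, 5, 6}, leaving only 3.
Row 1, column 4: row 1 has {1, 3, 4} and column 4 has {2, 6}, leaving only 5.
Row 4, column 2: row 4 has {4, 6} and column 2 has {2, 3, 5, 6}, leaving only 1.
Row 4, column 4: row 4 has {1, 4, 6} and column 4 has {2, 5, 6}, leaving only 3.
Row 2, column 4: row 2 has {1, 5, 6} and column 4 has {2, 3, 5, 6}, leaving only 4.
Row 3, column 4: row 3 has {2, 5} and column 4 has {2, 3, 4, 5, 6}, leaving only 1.
Row 5, column 2: row 5 has {1, 2} and column 2 has {1, 2, 3, 5, 6}, leaving only 4.
Row 6, column 6: row 6 has {2, 3, 5, 6} and column 6 has {1}, leaving only 4.
Row 6, column 3: row 6 has {2, 3, 4, 5, 6} and column 3 has {}, leaving only 1.
Row 2, column 5 is narrowed to {2, 3}.
If it were 3, then row 5, column 5 would be left with no valid symbol.
So row 2, column 5 must be 2.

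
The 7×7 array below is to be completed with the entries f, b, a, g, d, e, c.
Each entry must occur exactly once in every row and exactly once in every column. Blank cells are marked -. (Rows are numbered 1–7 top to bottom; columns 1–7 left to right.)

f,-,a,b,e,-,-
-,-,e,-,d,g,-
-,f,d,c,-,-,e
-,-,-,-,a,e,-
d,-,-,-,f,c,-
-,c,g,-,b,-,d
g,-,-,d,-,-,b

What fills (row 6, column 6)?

Row 1, column 6: row 1 has {f, b, a, e} and column 6 has {g, e, c}, leaving only d.
Row 1, column 2: row 1 has {f, b, a, d, e} and column 2 has {f, c}, leaving only g.
Row 1, column 7: row 1 has {f, b, a, g, d, e} and column 7 has {b, d, e}, leaving only c.
Row 3, column 5: row 3 has {f, d, e, c} and column 5 has {f, b, a, d, e}, leaving only g.
Row 5, column 3: row 5 has {f, d, c} and column 3 has {a, g, d, e}, leaving only b.
Row 7, column 5: row 7 has {b, g, d} and column 5 has {f, b, a, g, d, e}, leaving only c.
Row 7, column 3: row 7 has {b, g, d, c} and column 3 has {b, a, g, d, e}, leaving only f.
Row 4, column 3: row 4 has {a, e} and column 3 has {f, b, a, g, d, e}, leaving only c.
Row 4, column 1: row 4 has {a, e, c} and column 1 has {f, g, d}, leaving only b.
Row 3, column 1: row 3 has {f, g, d, e, c} and column 1 has {f, b, g, d}, leaving only a.
Row 2, column 1: row 2 has {g, d, e} and column 1 has {f, b, a, g, d}, leaving only c.
Row 3, column 6: row 3 has {f, a, g, d, e, c} and column 6 has {g, d, e, c}, leaving only b.
Row 4, column 2: row 4 has {b, a, e, c} and column 2 has {f, g, c}, leaving only d.
Row 6, column 1: row 6 has {b, g, d, c} and column 1 has {f, b, a, g, d, c}, leaving only e.
Row 7, column 6: row 7 has {f, b, g, d, c} and column 6 has {b, g, d, e, c}, leaving only a.
Row 6 already has {b, g, d, e, c} and column 6 already has {b, a, g, d, e, c}, so row 6, column 6 must be f.

f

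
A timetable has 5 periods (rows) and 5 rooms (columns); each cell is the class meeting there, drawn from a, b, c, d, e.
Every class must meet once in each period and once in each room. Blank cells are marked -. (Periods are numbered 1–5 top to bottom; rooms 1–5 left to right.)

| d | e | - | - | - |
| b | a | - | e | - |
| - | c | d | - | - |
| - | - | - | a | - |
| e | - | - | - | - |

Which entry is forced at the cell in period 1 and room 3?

Period 2, room 3: period 2 has {a, b, e} and room 3 has {d}, leaving only c.
Period 2, room 5: period 2 has {a, b, c, e} and room 5 has {}, leaving only d.
Period 3, room 1: period 3 has {c, d} and room 1 has {b, d, e}, leaving only a.
Period 3, room 4: period 3 has {a, c, d} and room 4 has {a, e}, leaving only b.
Period 1, room 4: period 1 has {d, e} and room 4 has {a, b, e}, leaving only c.
Period 3, room 5: period 3 has {a, b, c, d} and room 5 has {d}, leaving only e.
Period 4, room 1: period 4 has {a} and room 1 has {a, b, d, e}, leaving only c.
Period 4, room 5: period 4 has {a, c} and room 5 has {d, e}, leaving only b.
Period 1, room 5: period 1 has {c, d, e} and room 5 has {b, d, e}, leaving only a.
Period 1 already has {a, c, d, e} and room 3 already has {c, d}, so period 1, room 3 must be b.

b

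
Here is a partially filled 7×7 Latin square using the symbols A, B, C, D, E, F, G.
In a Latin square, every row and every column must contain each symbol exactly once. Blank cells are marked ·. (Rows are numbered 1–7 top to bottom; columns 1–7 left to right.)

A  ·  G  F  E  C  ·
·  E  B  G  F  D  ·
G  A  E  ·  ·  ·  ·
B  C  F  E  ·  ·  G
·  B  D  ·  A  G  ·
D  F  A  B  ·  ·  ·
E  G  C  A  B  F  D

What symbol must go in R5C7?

Row 1, column 2: row 1 has {A, C, E, F, G} and column 2 has {A, B, C, E, F, G}, leaving only D.
Row 1, column 7: row 1 has {A, C, D, E, F, G} and column 7 has {D, G}, leaving only B.
Row 2, column 1: row 2 has {B, D, E, F, G} and column 1 has {A, B, D, E, G}, leaving only C.
Row 2, column 7: row 2 has {B, C, D, E, F, G} and column 7 has {B, D, G}, leaving only A.
Row 3, column 6: row 3 has {A, E, G} and column 6 has {C, D, F, G}, leaving only B.
Row 4, column 5: row 4 has {B, C, E, F, G} and column 5 has {A, B, E, F}, leaving only D.
Row 3, column 5: row 3 has {A, B, E, G} and column 5 has {A, B, D, E, F}, leaving only C.
Row 3, column 4: row 3 has {A, B, C, E, G} and column 4 has {A, B, E, F, G}, leaving only D.
Row 3, column 7: row 3 has {A, B, C, D, E, G} and column 7 has {A, B, D, G}, leaving only F.
Row 4, column 6: row 4 has {B, C, D, E, F, G} and column 6 has {B, C, D, F, G}, leaving only A.
Row 5, column 1: row 5 has {A, B, D, G} and column 1 has {A, B, C, D, E, G}, leaving only F.
Row 5, column 4: row 5 has {A, B, D, F, G} and column 4 has {A, B, D, E, F, G}, leaving only C.
Row 5 already has {A, B, C, D, F, G} and column 7 already has {A, B, D, F, G}, so row 5, column 7 must be E.

E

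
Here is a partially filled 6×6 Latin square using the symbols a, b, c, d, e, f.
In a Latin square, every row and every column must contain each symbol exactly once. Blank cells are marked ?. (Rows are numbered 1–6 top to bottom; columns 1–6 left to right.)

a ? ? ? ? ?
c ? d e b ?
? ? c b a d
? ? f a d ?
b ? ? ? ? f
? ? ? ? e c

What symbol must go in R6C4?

Row 2, column 6: row 2 has {b, c, d, e} and column 6 has {c, d, f}, leaving only a.
Row 2, column 2: row 2 has {a, b, c, d, e} and column 2 has {}, leaving only f.
Row 3, column 2: row 3 has {a, b, c, d} and column 2 has {f}, leaving only e.
Row 3, column 1: row 3 has {a, b, c, d, e} and column 1 has {a, b, c}, leaving only f.
Row 4, column 1: row 4 has {a, d, f} and column 1 has {a, b, c, f}, leaving only e.
Row 4, column 6: row 4 has {a, d, e, f} and column 6 has {a, c, d, f}, leaving only b.
Row 1, column 6: row 1 has {a} and column 6 has {a, b, c, d, f}, leaving only e.
Row 1, column 3: row 1 has {a, e} and column 3 has {c, d, f}, leaving only b.
Row 4, column 2: row 4 has {a, b, d, e, f} and column 2 has {e, f}, leaving only c.
Row 1, column 2: row 1 has {a, b, e} and column 2 has {c, e, f}, leaving only d.
Row 5, column 2: row 5 has {b, f} and column 2 has {c, d, e, f}, leaving only a.
Row 5, column 3: row 5 has {a, b, f} and column 3 has {b, c, d, f}, leaving only e.
Row 5, column 5: row 5 has {a, b, e, f} and column 5 has {a, b, d, e}, leaving only c.
Row 1, column 5: row 1 has {a, b, d, e} and column 5 has {a, b, c, d, e}, leaving only f.
Row 1, column 4: row 1 has {a, b, d, e, f} and column 4 has {a, b, e}, leaving only c.
Row 5, column 4: row 5 has {a, b, c, e, f} and column 4 has {a, b, c, e}, leaving only d.
Row 6 already has {c, e} and column 4 already has {a, b, c, d, e}, so row 6, column 4 must be f.

f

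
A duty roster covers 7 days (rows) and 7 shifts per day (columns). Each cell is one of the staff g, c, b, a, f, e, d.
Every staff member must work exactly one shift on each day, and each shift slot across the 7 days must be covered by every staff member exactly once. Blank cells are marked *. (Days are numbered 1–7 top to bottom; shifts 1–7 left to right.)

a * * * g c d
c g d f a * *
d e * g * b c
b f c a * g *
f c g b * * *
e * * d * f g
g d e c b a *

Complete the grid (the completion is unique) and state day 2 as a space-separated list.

Day 2, shift 6: day 2 has {g, c, a, f, d} and shift 6 has {g, c, b, a, f}, leaving only e.
Day 2, shift 7: day 2 has {g, c, a, f, e, d} and shift 7 has {g, c, d}, leaving only b.
So day 2 reads: c g d f a e b.

c g d f a e b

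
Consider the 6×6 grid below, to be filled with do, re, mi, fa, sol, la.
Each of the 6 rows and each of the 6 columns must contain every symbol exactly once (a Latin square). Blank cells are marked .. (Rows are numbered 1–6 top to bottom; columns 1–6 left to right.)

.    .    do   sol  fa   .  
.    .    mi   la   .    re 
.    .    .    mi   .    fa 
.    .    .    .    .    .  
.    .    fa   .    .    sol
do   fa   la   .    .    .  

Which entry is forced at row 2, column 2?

Row 6, column 4: row 6 has {do, fa, la} and column 4 has {mi, sol, la}, leaving only re.
Row 5, column 4: row 5 has {fa, sol} and column 4 has {re, mi, sol, la}, leaving only do.
Row 4, column 4: row 4 has {} and column 4 has {do, re, mi, sol, la}, leaving only fa.
Row 6, column 6: row 6 has {do, re, fa, la} and column 6 has {re, fa, sol}, leaving only mi.
Row 1, column 6: row 1 has {do, fa, sol} and column 6 has {re, mi, fa, sol}, leaving only la.
Row 4, column 6: row 4 has {fa} and column 6 has {re, mi, fa, sol, la}, leaving only do.
Row 6, column 5: row 6 has {do, re, mi, fa, la} and column 5 has {fa}, leaving only sol.
Row 2, column 5: row 2 has {re, mi, la} and column 5 has {fa, sol}, leaving only do.
Row 2 already has {do, re, mi, la} and column 2 already has {fa}, so row 2, column 2 must be sol.

sol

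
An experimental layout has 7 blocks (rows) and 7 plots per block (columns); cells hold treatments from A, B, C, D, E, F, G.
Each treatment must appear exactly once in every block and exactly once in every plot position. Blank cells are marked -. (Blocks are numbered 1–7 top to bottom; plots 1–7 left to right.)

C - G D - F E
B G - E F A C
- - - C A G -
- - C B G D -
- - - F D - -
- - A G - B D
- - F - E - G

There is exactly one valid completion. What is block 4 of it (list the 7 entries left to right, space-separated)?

A E C B G D F

Block 1, plot 5: block 1 has {C, D, E, F, G} and plot 5 has {A, D, E, F, G}, leaving only B.
Block 1, plot 2: block 1 has {B, C, D, E, F, G} and plot 2 has {G}, leaving only A.
Block 2, plot 3: block 2 has {A, B, C, E, F, G} and plot 3 has {A, C, F, G}, leaving only D.
Block 6, plot 5: block 6 has {A, B, D, G} and plot 5 has {A, B, D, E, F, G}, leaving only C.
Block 7, plot 4: block 7 has {E, F, G} and plot 4 has {B, C, D, E, F, G}, leaving only A.
Block 7, plot 1: block 7 has {A, E, F, G} and plot 1 has {B, C}, leaving only D.
Block 7, plot 6: block 7 has {A, D, E, F, G} and plot 6 has {A, B, D, F, G}, leaving only C.
Block 5, plot 6: block 5 has {D, F} and plot 6 has {A, B, C, D, F, G}, leaving only E.
Block 5, plot 3: block 5 has {D, E, F} and plot 3 has {A, C, D, F, G}, leaving only B.
Block 3, plot 3: block 3 has {A, C, G} and plot 3 has {A, B, C, D, F, G}, leaving only E.
Block 3, plot 1: block 3 has {A, C, E, G} and plot 1 has {B, C, D}, leaving only F.
Block 3, plot 7: block 3 has {A, C, E, F, G} and plot 7 has {C, D, E, G}, leaving only B.
Block 3, plot 2: block 3 has {A, B, C, E, F, G} and plot 2 has {A, G}, leaving only D.
Block 5, plot 2: block 5 has {B, D, E, F} and plot 2 has {A, D, G}, leaving only C.
Block 5, plot 7: block 5 has {B, C, D, E, F} and plot 7 has {B, C, D, E, G}, leaving only A.
Block 4, plot 7: block 4 has {B, C, D, G} and plot 7 has {A, B, C, D, E, G}, leaving only F.
Block 4, plot 2: block 4 has {B, C, D, F, G} and plot 2 has {A, C, D, G}, leaving only E.
Block 4, plot 1: block 4 has {B, C, D, E, F, G} and plot 1 has {B, C, D, F}, leaving only A.
So block 4 reads: A E C B G D F.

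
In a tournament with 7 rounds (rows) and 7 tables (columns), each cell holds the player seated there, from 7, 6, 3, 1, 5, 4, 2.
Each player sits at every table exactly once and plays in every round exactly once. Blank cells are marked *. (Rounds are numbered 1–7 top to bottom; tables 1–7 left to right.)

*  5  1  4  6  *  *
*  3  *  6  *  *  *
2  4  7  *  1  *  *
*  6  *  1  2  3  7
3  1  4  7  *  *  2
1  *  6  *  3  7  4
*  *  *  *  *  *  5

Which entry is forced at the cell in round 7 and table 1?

6

Round 1, table 1: round 1 has {6, 1, 5, 4} and table 1 has {3, 1, 2}, leaving only 7.
Round 1, table 6: round 1 has {7, 6, 1, 5, 4} and table 6 has {7, 3}, leaving only 2.
Round 1, table 7: round 1 has {7, 6, 1, 5, 4, 2} and table 7 has {7, 5, 4, 2}, leaving only 3.
Round 2, table 7: round 2 has {6, 3} and table 7 has {7, 3, 5, 4, 2}, leaving only 1.
Round 3, table 7: round 3 has {7, 1, 4, 2} and table 7 has {7, 3, 1, 5, 4, 2}, leaving only 6.
Round 3, table 6: round 3 has {7, 6, 1, 4, 2} and table 6 has {7, 3, 2}, leaving only 5.
Round 2, table 6: round 2 has {6, 3, 1} and table 6 has {7, 3, 5, 2}, leaving only 4.
Round 2, table 1: round 2 has {6, 3, 1, 4} and table 1 has {7, 3, 1, 2}, leaving only 5.
Round 2, table 3: round 2 has {6, 3, 1, 5, 4} and table 3 has {7, 6, 1, 4}, leaving only 2.
Round 2, table 5: round 2 has {6, 3, 1, 5, 4, 2} and table 5 has {6, 3, 1, 2}, leaving only 7.
Round 3, table 4: round 3 has {7, 6, 1, 5, 4, 2} and table 4 has {7, 6, 1, 4}, leaving only 3.
Round 4, table 1: round 4 has {7, 6, 3, 1, 2} and table 1 has {7, 3, 1, 5, 2}, leaving only 4.
Round 7 already has {5} and table 1 already has {7, 3, 1, 5, 4, 2}, so round 7, table 1 must be 6.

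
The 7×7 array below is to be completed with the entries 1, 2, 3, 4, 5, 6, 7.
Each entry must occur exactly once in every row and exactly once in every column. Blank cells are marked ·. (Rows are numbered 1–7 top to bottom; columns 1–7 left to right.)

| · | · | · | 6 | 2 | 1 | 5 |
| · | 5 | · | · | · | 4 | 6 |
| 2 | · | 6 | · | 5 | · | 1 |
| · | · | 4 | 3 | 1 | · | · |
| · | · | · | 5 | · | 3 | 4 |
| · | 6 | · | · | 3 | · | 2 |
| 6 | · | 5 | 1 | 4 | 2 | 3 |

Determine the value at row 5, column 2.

1

Row 2, column 5: row 2 has {4, 5, 6} and column 5 has {1, 2, 3, 4, 5}, leaving only 7.
Row 2, column 4: row 2 has {4, 5, 6, 7} and column 4 has {1, 3, 5, 6}, leaving only 2.
Row 3, column 6: row 3 has {1, 2, 5, 6} and column 6 has {1, 2, 3, 4}, leaving only 7.
Row 3, column 4: row 3 has {1, 2, 5, 6, 7} and column 4 has {1, 2, 3, 5, 6}, leaving only 4.
Row 3, column 2: row 3 has {1, 2, 4, 5, 6, 7} and column 2 has {5, 6}, leaving only 3.
Row 4, column 7: row 4 has {1, 3, 4} and column 7 has {1, 2, 3, 4, 5, 6}, leaving only 7.
Row 4, column 1: row 4 has {1, 3, 4, 7} and column 1 has {2, 6}, leaving only 5.
Row 4, column 2: row 4 has {1, 3, 4, 5, 7} and column 2 has {3, 5, 6}, leaving only 2.
Row 4, column 6: row 4 has {1, 2, 3, 4, 5, 7} and column 6 has {1, 2, 3, 4, 7}, leaving only 6.
Row 5, column 5: row 5 has {3, 4, 5} and column 5 has {1, 2, 3, 4, 5, 7}, leaving only 6.
Row 6, column 4: row 6 has {2, 3, 6} and column 4 has {1, 2, 3, 4, 5, 6}, leaving only 7.
Row 6, column 3: row 6 has {2, 3, 6, 7} and column 3 has {4, 5, 6}, leaving only 1.
Row 2, column 3: row 2 has {2, 4, 5, 6, 7} and column 3 has {1, 4, 5, 6}, leaving only 3.
Row 1, column 3: row 1 has {1, 2, 5, 6} and column 3 has {1, 3, 4, 5, 6}, leaving only 7.
Row 1, column 2: row 1 has {1, 2, 5, 6, 7} and column 2 has {2, 3, 5, 6}, leaving only 4.
Row 1, column 1: row 1 has {1, 2, 4, 5, 6, 7} and column 1 has {2, 5, 6}, leaving only 3.
Row 2, column 1: row 2 has {2, 3, 4, 5, 6, 7} and column 1 has {2, 3, 5, 6}, leaving only 1.
Row 5, column 1: row 5 has {3, 4, 5, 6} and column 1 has {1, 2, 3, 5, 6}, leaving only 7.
Row 5 already has {3, 4, 5, 6, 7} and column 2 already has {2, 3, 4, 5, 6}, so row 5, column 2 must be 1.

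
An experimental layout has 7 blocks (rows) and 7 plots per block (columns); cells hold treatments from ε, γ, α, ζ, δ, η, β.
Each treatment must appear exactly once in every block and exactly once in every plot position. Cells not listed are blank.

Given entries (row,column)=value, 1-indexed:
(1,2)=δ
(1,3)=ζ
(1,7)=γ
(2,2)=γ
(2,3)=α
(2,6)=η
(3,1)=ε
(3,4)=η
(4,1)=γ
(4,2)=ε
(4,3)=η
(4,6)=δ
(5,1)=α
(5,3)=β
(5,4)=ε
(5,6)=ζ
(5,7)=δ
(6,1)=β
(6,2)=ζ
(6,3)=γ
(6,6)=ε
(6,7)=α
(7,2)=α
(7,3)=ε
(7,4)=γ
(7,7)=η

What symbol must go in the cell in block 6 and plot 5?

Block 1, plot 1: block 1 has {γ, ζ, δ} and plot 1 has {ε, γ, α, β}, leaving only η.
Block 3, plot 2: block 3 has {ε, η} and plot 2 has {ε, γ, α, ζ, δ}, leaving only β.
Block 3, plot 3: block 3 has {ε, η, β} and plot 3 has {ε, γ, α, ζ, η, β}, leaving only δ.
Block 3, plot 7: block 3 has {ε, δ, η, β} and plot 7 has {γ, α, δ, η}, leaving only ζ.
Block 4, plot 7: block 4 has {ε, γ, δ, η} and plot 7 has {γ, α, ζ, δ, η}, leaving only β.
Block 2, plot 7: block 2 has {γ, α, η} and plot 7 has {γ, α, ζ, δ, η, β}, leaving only ε.
Block 5, plot 2: block 5 has {ε, α, ζ, δ, β} and plot 2 has {ε, γ, α, ζ, δ, β}, leaving only η.
Block 5, plot 5: block 5 has {ε, α, ζ, δ, η, β} and plot 5 has {}, leaving only γ.
Block 3, plot 5: block 3 has {ε, ζ, δ, η, β} and plot 5 has {γ}, leaving only α.
Block 3, plot 6: block 3 has {ε, α, ζ, δ, η, β} and plot 6 has {ε, ζ, δ, η}, leaving only γ.
Block 4, plot 5: block 4 has {ε, γ, δ, η, β} and plot 5 has {γ, α}, leaving only ζ.
Block 4, plot 4: block 4 has {ε, γ, ζ, δ, η, β} and plot 4 has {ε, γ, η}, leaving only α.
Block 1, plot 4: block 1 has {γ, ζ, δ, η} and plot 4 has {ε, γ, α, η}, leaving only β.
Block 1, plot 5: block 1 has {γ, ζ, δ, η, β} and plot 5 has {γ, α, ζ}, leaving only ε.
Block 1, plot 6: block 1 has {ε, γ, ζ, δ, η, β} and plot 6 has {ε, γ, ζ, δ, η}, leaving only α.
Block 6, plot 4: block 6 has {ε, γ, α, ζ, β} and plot 4 has {ε, γ, α, η, β}, leaving only δ.
Block 6 already has {ε, γ, α, ζ, δ, β} and plot 5 already has {ε, γ, α, ζ}, so block 6, plot 5 must be η.

η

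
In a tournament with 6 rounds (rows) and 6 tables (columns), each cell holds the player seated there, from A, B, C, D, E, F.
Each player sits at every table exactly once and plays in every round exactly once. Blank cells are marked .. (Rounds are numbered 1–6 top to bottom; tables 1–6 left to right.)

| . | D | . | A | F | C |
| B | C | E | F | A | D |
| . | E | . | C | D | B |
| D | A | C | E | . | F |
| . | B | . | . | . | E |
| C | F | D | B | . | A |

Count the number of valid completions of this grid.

2

Round 1, table 1: eliminating its round and table leaves {E}.
Round 1, table 3: eliminating its round and table leaves {B}.
Round 3, table 1: eliminating its round and table leaves {A, F}.
Round 3, table 3: eliminating its round and table leaves {A, F}.
Round 4, table 5: eliminating its round and table leaves {B}.
Round 5, table 1: eliminating its round and table leaves {A, F}.
Round 5, table 3: eliminating its round and table leaves {A, F}.
Round 5, table 4: eliminating its round and table leaves {D}.
Round 5, table 5: eliminating its round and table leaves {C}.
Round 6, table 5: eliminating its round and table leaves {E}.
Enumerating the assignments across these blanks that avoid any round or table repeat gives 2 completions.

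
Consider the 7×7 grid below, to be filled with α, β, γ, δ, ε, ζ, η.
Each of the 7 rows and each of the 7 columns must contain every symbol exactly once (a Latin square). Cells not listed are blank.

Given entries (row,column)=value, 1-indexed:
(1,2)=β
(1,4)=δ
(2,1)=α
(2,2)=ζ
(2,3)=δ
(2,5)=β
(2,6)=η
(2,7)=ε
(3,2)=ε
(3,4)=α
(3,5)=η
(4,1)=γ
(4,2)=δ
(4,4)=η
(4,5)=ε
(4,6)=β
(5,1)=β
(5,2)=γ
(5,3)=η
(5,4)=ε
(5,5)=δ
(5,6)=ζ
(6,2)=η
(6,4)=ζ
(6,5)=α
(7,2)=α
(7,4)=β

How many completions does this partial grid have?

Row 1, column 1: eliminating its row and column leaves {ε, ζ, η}.
Row 1, column 3: eliminating its row and column leaves {α, γ, ε, ζ}.
Row 1, column 5: eliminating its row and column leaves {γ, ζ}.
Row 1, column 6: eliminating its row and column leaves {α, γ, ε}.
Row 1, column 7: eliminating its row and column leaves {α, γ, ζ, η}.
Row 2, column 4: eliminating its row and column leaves {γ}.
Row 3, column 1: eliminating its row and column leaves {δ, ζ}.
Row 3, column 3: eliminating its row and column leaves {β, γ, ζ}.
Row 3, column 6: eliminating its row and column leaves {γ, δ}.
Row 3, column 7: eliminating its row and column leaves {β, γ, δ, ζ}.
Row 4, column 3: eliminating its row and column leaves {α, ζ}.
Row 4, column 7: eliminating its row and column leaves {α, ζ}.
Row 5, column 7: eliminating its row and column leaves {α}.
Row 6, column 1: eliminating its row and column leaves {δ, ε}.
Row 6, column 3: eliminating its row and column leaves {β, γ, ε}.
Row 6, column 6: eliminating its row and column leaves {γ, δ, ε}.
Row 6, column 7: eliminating its row and column leaves {β, γ, δ}.
Row 7, column 1: eliminating its row and column leaves {δ, ε, ζ, η}.
Row 7, column 3: eliminating its row and column leaves {γ, ε, ζ}.
Row 7, column 5: eliminating its row and column leaves {γ, ζ}.
Row 7, column 6: eliminating its row and column leaves {γ, δ, ε}.
Row 7, column 7: eliminating its row and column leaves {γ, δ, ζ, η}.
Enumerating the assignments across these blanks that avoid any row or column repeat gives 9 completions.

9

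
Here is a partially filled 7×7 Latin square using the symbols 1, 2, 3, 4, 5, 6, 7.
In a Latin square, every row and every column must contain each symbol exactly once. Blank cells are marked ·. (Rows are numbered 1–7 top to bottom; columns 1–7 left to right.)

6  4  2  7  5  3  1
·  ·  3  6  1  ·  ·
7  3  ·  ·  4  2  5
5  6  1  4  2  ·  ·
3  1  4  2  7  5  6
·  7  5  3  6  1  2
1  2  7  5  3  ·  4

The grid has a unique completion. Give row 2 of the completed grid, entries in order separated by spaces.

2 5 3 6 1 4 7

Row 2, column 2: row 2 has {1, 3, 6} and column 2 has {1, 2, 3, 4, 6, 7}, leaving only 5.
Row 2, column 7: row 2 has {1, 3, 5, 6} and column 7 has {1, 2, 4, 5, 6}, leaving only 7.
Row 2, column 6: row 2 has {1, 3, 5, 6, 7} and column 6 has {1, 2, 3, 5}, leaving only 4.
Row 2, column 1: row 2 has {1, 3, 4, 5, 6, 7} and column 1 has {1, 3, 5, 6, 7}, leaving only 2.
So row 2 reads: 2 5 3 6 1 4 7.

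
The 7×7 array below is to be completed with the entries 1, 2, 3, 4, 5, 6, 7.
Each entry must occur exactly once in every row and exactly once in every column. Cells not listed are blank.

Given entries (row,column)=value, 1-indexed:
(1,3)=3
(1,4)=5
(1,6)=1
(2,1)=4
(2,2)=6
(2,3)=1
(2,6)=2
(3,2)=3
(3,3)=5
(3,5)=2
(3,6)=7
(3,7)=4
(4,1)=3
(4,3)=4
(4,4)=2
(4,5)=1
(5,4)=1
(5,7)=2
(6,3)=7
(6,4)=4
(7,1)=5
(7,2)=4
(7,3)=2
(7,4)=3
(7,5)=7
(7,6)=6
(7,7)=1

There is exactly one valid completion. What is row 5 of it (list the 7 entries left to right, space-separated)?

Row 5, column 3: row 5 has {1, 2} and column 3 has {1, 2, 3, 4, 5, 7}, leaving only 6.
Row 5, column 1: row 5 has {1, 2, 6} and column 1 has {3, 4, 5}, leaving only 7.
Row 5, column 2: row 5 has {1, 2, 6, 7} and column 2 has {3, 4, 6}, leaving only 5.
Row 2, column 4: row 2 has {1, 2, 4, 6} and column 4 has {1, 2, 3, 4, 5}, leaving only 7.
Row 3, column 4: row 3 has {2, 3, 4, 5, 7} and column 4 has {1, 2, 3, 4, 5, 7}, leaving only 6.
Row 3, column 1: row 3 has {2, 3, 4, 5, 6, 7} and column 1 has {3, 4, 5, 7}, leaving only 1.
Row 4, column 2: row 4 has {1, 2, 3, 4} and column 2 has {3, 4, 5, 6}, leaving only 7.
Row 1, column 2: row 1 has {1, 3, 5} and column 2 has {3, 4, 5, 6, 7}, leaving only 2.
Row 1, column 1: row 1 has {1, 2, 3, 5} and column 1 has {1, 3, 4, 5, 7}, leaving only 6.
Row 1, column 5: row 1 has {1, 2, 3, 5, 6} and column 5 has {1, 2, 7}, leaving only 4.
Row 5, column 5: row 5 has {1, 2, 5, 6, 7} and column 5 has {1, 2, 4, 7}, leaving only 3.
Row 5, column 6: row 5 has {1, 2, 3, 5, 6, 7} and column 6 has {1, 2, 6, 7}, leaving only 4.
So row 5 reads: 7 5 6 1 3 4 2.

7 5 6 1 3 4 2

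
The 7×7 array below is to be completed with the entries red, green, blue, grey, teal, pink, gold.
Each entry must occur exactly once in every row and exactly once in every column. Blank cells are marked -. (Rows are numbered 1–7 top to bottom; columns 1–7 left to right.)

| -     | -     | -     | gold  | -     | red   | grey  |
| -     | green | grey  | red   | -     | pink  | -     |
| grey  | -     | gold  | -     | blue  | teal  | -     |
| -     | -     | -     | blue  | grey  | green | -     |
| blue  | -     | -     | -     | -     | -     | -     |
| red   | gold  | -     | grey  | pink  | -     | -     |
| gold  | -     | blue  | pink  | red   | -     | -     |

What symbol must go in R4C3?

Row 2, column 1: row 2 has {red, green, grey, pink} and column 1 has {red, blue, grey, gold}, leaving only teal.
Row 2, column 5: row 2 has {red, green, grey, teal, pink} and column 5 has {red, blue, grey, pink}, leaving only gold.
Row 2, column 7: row 2 has {red, green, grey, teal, pink, gold} and column 7 has {grey}, leaving only blue.
Row 3, column 4: row 3 has {blue, grey, teal, gold} and column 4 has {red, blue, grey, pink, gold}, leaving only green.
Row 4, column 1: row 4 has {green, blue, grey} and column 1 has {red, blue, grey, teal, gold}, leaving only pink.
Row 1, column 1: row 1 has {red, grey, gold} and column 1 has {red, blue, grey, teal, pink, gold}, leaving only green.
Row 1, column 5: row 1 has {red, green, grey, gold} and column 5 has {red, blue, grey, pink, gold}, leaving only teal.
Row 1, column 3: row 1 has {red, green, grey, teal, gold} and column 3 has {blue, grey, gold}, leaving only pink.
Row 1, column 2: row 1 has {red, green, grey, teal, pink, gold} and column 2 has {green, gold}, leaving only blue.
Row 5, column 4: row 5 has {blue} and column 4 has {red, green, blue, grey, pink, gold}, leaving only teal.
Row 5, column 5: row 5 has {blue, teal} and column 5 has {red, blue, grey, teal, pink, gold}, leaving only green.
Row 5, column 3: row 5 has {green, blue, teal} and column 3 has {blue, grey, pink, gold}, leaving only red.
Row 4 already has {green, blue, grey, pink} and column 3 already has {red, blue, grey, pink, gold}, so row 4, column 3 must be teal.

teal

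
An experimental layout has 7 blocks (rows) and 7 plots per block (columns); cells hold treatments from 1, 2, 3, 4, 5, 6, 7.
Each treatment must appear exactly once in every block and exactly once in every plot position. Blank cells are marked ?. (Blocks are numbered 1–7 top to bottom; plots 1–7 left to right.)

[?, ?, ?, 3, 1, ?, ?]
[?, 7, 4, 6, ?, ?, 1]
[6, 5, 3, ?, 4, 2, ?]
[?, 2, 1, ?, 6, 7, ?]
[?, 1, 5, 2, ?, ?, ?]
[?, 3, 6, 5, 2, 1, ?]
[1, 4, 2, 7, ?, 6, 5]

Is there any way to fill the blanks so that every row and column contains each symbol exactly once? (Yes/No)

Yes

No block or plot among the givens repeats a symbol, and propagating forced cells runs into no contradiction.
One valid completion exists (for instance, 4 6 7 3 1 5 2 / 2 7 4 6 5 3 1 / 6 5 3 1 4 2 7 / 5 2 1 4 6 7 3 / 3 1 5 2 7 4 6 / 7 3 6 5 2 1 4 / 1 4 2 7 3 6 5).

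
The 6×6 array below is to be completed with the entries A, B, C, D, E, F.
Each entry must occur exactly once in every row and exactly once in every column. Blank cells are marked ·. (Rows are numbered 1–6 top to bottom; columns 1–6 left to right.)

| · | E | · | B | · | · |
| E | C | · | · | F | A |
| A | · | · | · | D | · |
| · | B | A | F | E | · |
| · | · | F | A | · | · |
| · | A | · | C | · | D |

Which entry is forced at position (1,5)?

Row 2, column 4: row 2 has {A, C, E, F} and column 4 has {A, B, C, F}, leaving only D.
Row 2, column 3: row 2 has {A, C, D, E, F} and column 3 has {A, F}, leaving only B.
Row 3, column 2: row 3 has {A, D} and column 2 has {A, B, C, E}, leaving only F.
Row 3, column 4: row 3 has {A, D, F} and column 4 has {A, B, C, D, F}, leaving only E.
Row 3, column 3: row 3 has {A, D, E, F} and column 3 has {A, B, F}, leaving only C.
Row 1, column 3: row 1 has {B, E} and column 3 has {A, B, C, F}, leaving only D.
Row 3, column 6: row 3 has {A, C, D, E, F} and column 6 has {A, D}, leaving only B.
Row 4, column 6: row 4 has {A, B, E, F} and column 6 has {A, B, D}, leaving only C.
Row 1, column 6: row 1 has {B, D, E} and column 6 has {A, B, C, D}, leaving only F.
Row 1, column 1: row 1 has {B, D, E, F} and column 1 has {A, E}, leaving only C.
Row 1 already has {B, C, D, E, F} and column 5 already has {D, E, F}, so row 1, column 5 must be A.

A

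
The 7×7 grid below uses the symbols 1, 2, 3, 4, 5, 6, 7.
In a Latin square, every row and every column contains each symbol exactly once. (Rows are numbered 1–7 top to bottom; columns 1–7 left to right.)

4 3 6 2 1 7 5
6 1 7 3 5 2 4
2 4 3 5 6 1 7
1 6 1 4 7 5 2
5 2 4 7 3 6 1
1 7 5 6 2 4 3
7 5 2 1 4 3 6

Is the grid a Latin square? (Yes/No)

Column 1 contains 1 twice (at rows 4 and 6), so it is not a permutation.

No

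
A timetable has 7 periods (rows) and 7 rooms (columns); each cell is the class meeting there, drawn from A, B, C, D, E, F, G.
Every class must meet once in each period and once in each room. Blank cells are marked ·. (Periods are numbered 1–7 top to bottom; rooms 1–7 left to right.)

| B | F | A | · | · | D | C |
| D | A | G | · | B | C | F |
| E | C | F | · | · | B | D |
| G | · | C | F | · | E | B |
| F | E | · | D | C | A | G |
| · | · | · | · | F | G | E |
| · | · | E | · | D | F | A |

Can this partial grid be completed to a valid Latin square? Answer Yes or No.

Yes

No period or room among the givens repeats a symbol, and propagating forced cells runs into no contradiction.
One valid completion exists (for instance, B F A G E D C / D A G E B C F / E C F A G B D / G D C F A E B / F E B D C A G / A B D C F G E / C G E B D F A).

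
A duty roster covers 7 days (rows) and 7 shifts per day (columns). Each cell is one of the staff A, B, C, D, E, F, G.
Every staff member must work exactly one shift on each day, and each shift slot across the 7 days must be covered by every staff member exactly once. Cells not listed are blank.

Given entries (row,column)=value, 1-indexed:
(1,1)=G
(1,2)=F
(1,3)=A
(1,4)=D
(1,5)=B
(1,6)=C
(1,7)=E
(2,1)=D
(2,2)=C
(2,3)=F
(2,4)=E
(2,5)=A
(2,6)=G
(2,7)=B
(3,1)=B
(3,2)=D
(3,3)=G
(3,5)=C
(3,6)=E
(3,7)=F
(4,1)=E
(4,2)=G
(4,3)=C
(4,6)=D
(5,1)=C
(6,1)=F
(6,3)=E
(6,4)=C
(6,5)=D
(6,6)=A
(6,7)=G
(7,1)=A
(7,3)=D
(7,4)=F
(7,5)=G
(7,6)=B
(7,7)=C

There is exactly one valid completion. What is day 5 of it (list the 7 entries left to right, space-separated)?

C A B G E F D

Day 5, shift 3: day 5 has {C} and shift 3 has {A, C, D, E, F, G}, leaving only B.
Day 5, shift 6: day 5 has {B, C} and shift 6 has {A, B, C, D, E, G}, leaving only F.
Day 5, shift 5: day 5 has {B, C, F} and shift 5 has {A, B, C, D, G}, leaving only E.
Day 5, shift 2: day 5 has {B, C, E, F} and shift 2 has {C, D, F, G}, leaving only A.
Day 5, shift 4: day 5 has {A, B, C, E, F} and shift 4 has {C, D, E, F}, leaving only G.
Day 5, shift 7: day 5 has {A, B, C, E, F, G} and shift 7 has {B, C, E, F, G}, leaving only D.
So day 5 reads: C A B G E F D.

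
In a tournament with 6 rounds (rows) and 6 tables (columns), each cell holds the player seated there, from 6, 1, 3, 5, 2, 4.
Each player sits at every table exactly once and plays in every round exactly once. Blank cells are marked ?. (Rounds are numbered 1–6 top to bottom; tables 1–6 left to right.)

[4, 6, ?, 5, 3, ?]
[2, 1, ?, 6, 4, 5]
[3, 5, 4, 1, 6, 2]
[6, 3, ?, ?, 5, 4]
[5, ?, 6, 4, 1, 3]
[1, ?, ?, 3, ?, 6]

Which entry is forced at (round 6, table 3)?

5

Round 1, table 6: round 1 has {6, 3, 5, 4} and table 6 has {6, 3, 5, 2, 4}, leaving only 1.
Round 1, table 3: round 1 has {6, 1, 3, 5, 4} and table 3 has {6, 4}, leaving only 2.
Round 6 already has {6, 1, 3} and table 3 already has {6, 2, 4}, so round 6, table 3 must be 5.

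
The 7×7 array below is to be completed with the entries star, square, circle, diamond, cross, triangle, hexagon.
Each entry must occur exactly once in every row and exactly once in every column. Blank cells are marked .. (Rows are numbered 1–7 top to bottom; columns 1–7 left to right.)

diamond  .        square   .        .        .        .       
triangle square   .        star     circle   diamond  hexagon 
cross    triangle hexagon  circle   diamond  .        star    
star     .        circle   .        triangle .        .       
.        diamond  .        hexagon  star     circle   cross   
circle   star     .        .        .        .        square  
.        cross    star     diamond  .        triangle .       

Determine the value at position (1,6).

Row 2, column 3: row 2 has {star, square, circle, diamond, triangle, hexagon} and column 3 has {star, square, circle, hexagon}, leaving only cross.
Row 3, column 6: row 3 has {star, circle, diamond, cross, triangle, hexagon} and column 6 has {circle, diamond, triangle}, leaving only square.
Row 4, column 2: row 4 has {star, circle, triangle} and column 2 has {star, square, diamond, cross, triangle}, leaving only hexagon.
Row 1, column 2: row 1 has {square, diamond} and column 2 has {star, square, diamond, cross, triangle, hexagon}, leaving only circle.
Row 1, column 7: row 1 has {square, circle, diamond} and column 7 has {star, square, cross, hexagon}, leaving only triangle.
Row 1, column 4: row 1 has {square, circle, diamond, triangle} and column 4 has {star, circle, diamond, hexagon}, leaving only cross.
Row 1, column 5: row 1 has {square, circle, diamond, cross, triangle} and column 5 has {star, circle, diamond, triangle}, leaving only hexagon.
Row 1 already has {square, circle, diamond, cross, triangle, hexagon} and column 6 already has {square, circle, diamond, triangle}, so row 1, column 6 must be star.

star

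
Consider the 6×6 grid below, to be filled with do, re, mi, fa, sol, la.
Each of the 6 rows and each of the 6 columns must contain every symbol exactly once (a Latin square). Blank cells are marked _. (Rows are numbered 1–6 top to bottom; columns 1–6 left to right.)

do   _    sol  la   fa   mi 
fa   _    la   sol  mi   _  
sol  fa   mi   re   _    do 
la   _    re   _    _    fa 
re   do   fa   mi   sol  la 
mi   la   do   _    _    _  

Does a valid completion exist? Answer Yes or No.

No

Row 1, column 2: row 1 has {do, mi, fa, sol, la} and column 2 has {do, fa, la}, so it must be re.
Now row 2, column 2: row 2 together with column 2 already contain {do, re, mi, fa, sol, la} — every symbol — so nothing can go there. The grid has no valid completion.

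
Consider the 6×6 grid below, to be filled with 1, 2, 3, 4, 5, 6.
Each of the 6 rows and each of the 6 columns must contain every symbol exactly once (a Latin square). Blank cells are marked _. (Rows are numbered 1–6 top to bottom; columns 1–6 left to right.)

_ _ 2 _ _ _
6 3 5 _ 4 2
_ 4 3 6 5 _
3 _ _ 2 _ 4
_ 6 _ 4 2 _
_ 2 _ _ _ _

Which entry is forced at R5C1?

Row 2, column 4: row 2 has {2, 3, 4, 5, 6} and column 4 has {2, 4, 6}, leaving only 1.
Row 3, column 6: row 3 has {3, 4, 5, 6} and column 6 has {2, 4}, leaving only 1.
Row 3, column 1: row 3 has {1, 3, 4, 5, 6} and column 1 has {3, 6}, leaving only 2.
Row 5, column 3: row 5 has {2, 4, 6} and column 3 has {2, 3, 5}, leaving only 1.
Row 5 already has {1, 2, 4, 6} and column 1 already has {2, 3, 6}, so row 5, column 1 must be 5.

5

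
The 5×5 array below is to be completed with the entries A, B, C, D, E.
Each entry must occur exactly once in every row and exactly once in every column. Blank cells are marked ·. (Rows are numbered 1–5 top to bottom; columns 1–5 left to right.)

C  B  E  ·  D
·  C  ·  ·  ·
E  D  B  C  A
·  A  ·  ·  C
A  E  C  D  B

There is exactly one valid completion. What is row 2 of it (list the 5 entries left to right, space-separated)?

D C A B E

Row 2, column 5: row 2 has {C} and column 5 has {A, B, C, D}, leaving only E.
Row 1, column 4: row 1 has {B, C, D, E} and column 4 has {C, D}, leaving only A.
Row 2, column 4: row 2 has {C, E} and column 4 has {A, C, D}, leaving only B.
Row 2, column 1: row 2 has {B, C, E} and column 1 has {A, C, E}, leaving only D.
Row 2, column 3: row 2 has {B, C, D, E} and column 3 has {B, C, E}, leaving only A.
So row 2 reads: D C A B E.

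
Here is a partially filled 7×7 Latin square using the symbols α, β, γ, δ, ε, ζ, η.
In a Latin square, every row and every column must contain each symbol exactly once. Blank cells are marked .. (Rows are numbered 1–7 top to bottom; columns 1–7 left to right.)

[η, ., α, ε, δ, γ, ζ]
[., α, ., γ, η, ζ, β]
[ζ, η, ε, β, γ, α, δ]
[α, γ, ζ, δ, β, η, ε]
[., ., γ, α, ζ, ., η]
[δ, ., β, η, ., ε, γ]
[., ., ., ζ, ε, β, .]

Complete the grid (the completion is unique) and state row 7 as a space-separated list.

Row 7, column 1: row 7 has {β, ε, ζ} and column 1 has {α, δ, ζ, η}, leaving only γ.
Row 7, column 2: row 7 has {β, γ, ε, ζ} and column 2 has {α, γ, η}, leaving only δ.
Row 7, column 3: row 7 has {β, γ, δ, ε, ζ} and column 3 has {α, β, γ, ε, ζ}, leaving only η.
Row 7, column 7: row 7 has {β, γ, δ, ε, ζ, η} and column 7 has {β, γ, δ, ε, ζ, η}, leaving only α.
So row 7 reads: γ δ η ζ ε β α.

γ δ η ζ ε β α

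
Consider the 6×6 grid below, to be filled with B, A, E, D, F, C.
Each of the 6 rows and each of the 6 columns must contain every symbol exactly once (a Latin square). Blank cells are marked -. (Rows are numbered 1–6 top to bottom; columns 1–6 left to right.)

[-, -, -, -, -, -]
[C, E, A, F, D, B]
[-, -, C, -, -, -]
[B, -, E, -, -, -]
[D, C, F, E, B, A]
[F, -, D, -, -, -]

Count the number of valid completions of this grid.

34

Row 1, column 1: eliminating its row and column leaves {A, E}.
Row 1, column 2: eliminating its row and column leaves {B, A, D, F}.
Row 1, column 3: eliminating its row and column leaves {B}.
Row 1, column 4: eliminating its row and column leaves {B, A, D, C}.
Row 1, column 5: eliminating its row and column leaves {A, E, F, C}.
Row 1, column 6: eliminating its row and column leaves {E, D, F, C}.
Row 3, column 1: eliminating its row and column leaves {A, E}.
Row 3, column 2: eliminating its row and column leaves {B, A, D, F}.
Row 3, column 4: eliminating its row and column leaves {B, A, D}.
Row 3, column 5: eliminating its row and column leaves {A, E, F}.
Row 3, column 6: eliminating its row and column leaves {E, D, F}.
Row 4, column 2: eliminating its row and column leaves {A, D, F}.
Row 4, column 4: eliminating its row and column leaves {A, D, C}.
Row 4, column 5: eliminating its row and column leaves {A, F, C}.
Row 4, column 6: eliminating its row and column leaves {D, F, C}.
Row 6, column 2: eliminating its row and column leaves {B, A}.
Row 6, column 4: eliminating its row and column leaves {B, A, C}.
Row 6, column 5: eliminating its row and column leaves {A, E, C}.
Row 6, column 6: eliminating its row and column leaves {E, C}.
Enumerating the assignments across these blanks that avoid any row or column repeat gives 34 completions.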